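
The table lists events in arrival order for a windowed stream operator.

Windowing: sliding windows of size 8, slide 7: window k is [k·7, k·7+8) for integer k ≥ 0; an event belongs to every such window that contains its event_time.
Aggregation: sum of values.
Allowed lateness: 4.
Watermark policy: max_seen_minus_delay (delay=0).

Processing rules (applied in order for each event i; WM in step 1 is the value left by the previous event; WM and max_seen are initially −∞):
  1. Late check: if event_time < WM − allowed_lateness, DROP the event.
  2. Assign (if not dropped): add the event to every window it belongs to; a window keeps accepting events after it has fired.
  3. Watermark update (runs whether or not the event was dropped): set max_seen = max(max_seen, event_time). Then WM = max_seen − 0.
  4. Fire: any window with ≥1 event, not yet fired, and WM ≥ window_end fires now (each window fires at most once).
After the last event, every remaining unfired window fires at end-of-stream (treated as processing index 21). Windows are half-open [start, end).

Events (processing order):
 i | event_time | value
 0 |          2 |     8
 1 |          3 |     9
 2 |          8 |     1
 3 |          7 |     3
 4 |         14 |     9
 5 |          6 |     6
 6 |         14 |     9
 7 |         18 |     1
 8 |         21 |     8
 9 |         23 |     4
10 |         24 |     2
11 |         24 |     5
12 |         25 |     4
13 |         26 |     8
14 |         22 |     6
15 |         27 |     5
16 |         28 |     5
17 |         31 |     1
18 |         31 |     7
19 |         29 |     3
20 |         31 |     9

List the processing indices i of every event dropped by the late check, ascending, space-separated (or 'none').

5

i=0 t=2 v=8: → [0,8); WM=2
i=1 t=3 v=9: → [0,8); WM=3
i=2 t=8 v=1: → [7,15); WM=8; [0,8) fires=17
i=3 t=7 v=3: → [7,15),[0,8); WM=8
i=4 t=14 v=9: → [14,22),[7,15); WM=14
i=5 t=6 v=6: DROP (t<14-4); WM=14
i=6 t=14 v=9: → [14,22),[7,15); WM=14
i=7 t=18 v=1: → [14,22); WM=18; [7,15) fires=22
i=8 t=21 v=8: → [21,29),[14,22); WM=21
i=9 t=23 v=4: → [21,29); WM=23; [14,22) fires=27
i=10 t=24 v=2: → [21,29); WM=24
i=11 t=24 v=5: → [21,29); WM=24
i=12 t=25 v=4: → [21,29); WM=25
i=13 t=26 v=8: → [21,29); WM=26
i=14 t=22 v=6: → [21,29); WM=26
i=15 t=27 v=5: → [21,29); WM=27
i=16 t=28 v=5: → [28,36),[21,29); WM=28
i=17 t=31 v=1: → [28,36); WM=31; [21,29) fires=47
i=18 t=31 v=7: → [28,36); WM=31
i=19 t=29 v=3: → [28,36); WM=31
i=20 t=31 v=9: → [28,36); WM=31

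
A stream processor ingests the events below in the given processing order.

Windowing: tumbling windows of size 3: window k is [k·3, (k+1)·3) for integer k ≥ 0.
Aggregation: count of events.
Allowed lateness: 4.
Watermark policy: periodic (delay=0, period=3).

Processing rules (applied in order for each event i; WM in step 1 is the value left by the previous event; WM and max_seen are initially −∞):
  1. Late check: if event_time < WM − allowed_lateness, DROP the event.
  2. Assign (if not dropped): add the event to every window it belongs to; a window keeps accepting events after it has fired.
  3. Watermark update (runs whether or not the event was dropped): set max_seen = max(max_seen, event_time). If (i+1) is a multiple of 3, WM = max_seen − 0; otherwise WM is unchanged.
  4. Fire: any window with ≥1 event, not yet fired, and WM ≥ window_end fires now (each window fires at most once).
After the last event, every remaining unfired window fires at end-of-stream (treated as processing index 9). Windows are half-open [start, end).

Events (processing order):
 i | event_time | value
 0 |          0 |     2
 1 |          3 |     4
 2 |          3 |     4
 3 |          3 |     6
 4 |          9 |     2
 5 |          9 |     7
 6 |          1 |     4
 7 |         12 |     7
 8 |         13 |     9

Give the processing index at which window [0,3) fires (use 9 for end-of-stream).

2

i=0 t=0 v=2: → [0,3); WM=−∞
i=1 t=3 v=4: → [3,6); WM=−∞
i=2 t=3 v=4: → [3,6); WM=3; [0,3) fires=1
i=3 t=3 v=6: → [3,6); WM=3
i=4 t=9 v=2: → [9,12); WM=3
i=5 t=9 v=7: → [9,12); WM=9; [3,6) fires=3
i=6 t=1 v=4: DROP (t<9-4); WM=9
i=7 t=12 v=7: → [12,15); WM=9
i=8 t=13 v=9: → [12,15); WM=13; [9,12) fires=2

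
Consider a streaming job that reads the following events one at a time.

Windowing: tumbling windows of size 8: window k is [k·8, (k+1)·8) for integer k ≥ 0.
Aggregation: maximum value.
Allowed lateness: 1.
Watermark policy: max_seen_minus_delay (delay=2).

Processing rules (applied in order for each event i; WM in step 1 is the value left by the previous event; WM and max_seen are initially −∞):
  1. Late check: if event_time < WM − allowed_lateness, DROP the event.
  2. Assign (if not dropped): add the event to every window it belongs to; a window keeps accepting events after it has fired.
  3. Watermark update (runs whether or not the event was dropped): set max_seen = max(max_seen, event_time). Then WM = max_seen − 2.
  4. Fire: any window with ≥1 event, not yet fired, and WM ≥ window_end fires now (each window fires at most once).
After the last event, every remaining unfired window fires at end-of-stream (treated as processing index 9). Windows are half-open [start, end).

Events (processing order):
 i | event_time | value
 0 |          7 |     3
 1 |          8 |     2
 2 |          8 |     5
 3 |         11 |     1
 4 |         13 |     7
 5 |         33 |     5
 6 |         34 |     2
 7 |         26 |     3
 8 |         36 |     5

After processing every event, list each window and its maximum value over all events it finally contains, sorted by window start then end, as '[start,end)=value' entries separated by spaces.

i=0 t=7 v=3: → [0,8); WM=5
i=1 t=8 v=2: → [8,16); WM=6
i=2 t=8 v=5: → [8,16); WM=6
i=3 t=11 v=1: → [8,16); WM=9; [0,8) fires=3
i=4 t=13 v=7: → [8,16); WM=11
i=5 t=33 v=5: → [32,40); WM=31; [8,16) fires=7
i=6 t=34 v=2: → [32,40); WM=32
i=7 t=26 v=3: DROP (t<32-1); WM=32
i=8 t=36 v=5: → [32,40); WM=34

[0,8)=3 [8,16)=7 [32,40)=5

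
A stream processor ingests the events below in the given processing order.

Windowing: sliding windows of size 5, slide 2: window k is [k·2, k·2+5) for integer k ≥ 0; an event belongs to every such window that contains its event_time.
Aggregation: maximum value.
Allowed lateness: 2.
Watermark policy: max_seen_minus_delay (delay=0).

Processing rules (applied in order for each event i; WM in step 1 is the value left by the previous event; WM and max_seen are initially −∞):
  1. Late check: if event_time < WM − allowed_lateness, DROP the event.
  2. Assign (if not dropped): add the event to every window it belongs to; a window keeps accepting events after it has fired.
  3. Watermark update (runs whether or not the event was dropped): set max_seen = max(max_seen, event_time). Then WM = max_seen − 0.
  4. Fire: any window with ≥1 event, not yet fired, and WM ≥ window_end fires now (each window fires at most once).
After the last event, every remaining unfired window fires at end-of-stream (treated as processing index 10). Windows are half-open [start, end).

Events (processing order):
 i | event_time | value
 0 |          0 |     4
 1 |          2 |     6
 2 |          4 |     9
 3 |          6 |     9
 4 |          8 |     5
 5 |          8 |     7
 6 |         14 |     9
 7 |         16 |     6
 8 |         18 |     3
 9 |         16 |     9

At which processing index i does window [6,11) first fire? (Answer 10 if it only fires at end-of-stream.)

6

i=0 t=0 v=4: → [0,5); WM=0
i=1 t=2 v=6: → [2,7),[0,5); WM=2
i=2 t=4 v=9: → [4,9),[2,7),[0,5); WM=4
i=3 t=6 v=9: → [6,11),[4,9),[2,7); WM=6; [0,5) fires=9
i=4 t=8 v=5: → [8,13),[6,11),[4,9); WM=8; [2,7) fires=9
i=5 t=8 v=7: → [8,13),[6,11),[4,9); WM=8
i=6 t=14 v=9: → [14,19),[12,17),[10,15); WM=14; [4,9) fires=9 [6,11) fires=9 [8,13) fires=7
i=7 t=16 v=6: → [16,21),[14,19),[12,17); WM=16; [10,15) fires=9
i=8 t=18 v=3: → [18,23),[16,21),[14,19); WM=18; [12,17) fires=9
i=9 t=16 v=9: → [16,21),[14,19),[12,17); WM=18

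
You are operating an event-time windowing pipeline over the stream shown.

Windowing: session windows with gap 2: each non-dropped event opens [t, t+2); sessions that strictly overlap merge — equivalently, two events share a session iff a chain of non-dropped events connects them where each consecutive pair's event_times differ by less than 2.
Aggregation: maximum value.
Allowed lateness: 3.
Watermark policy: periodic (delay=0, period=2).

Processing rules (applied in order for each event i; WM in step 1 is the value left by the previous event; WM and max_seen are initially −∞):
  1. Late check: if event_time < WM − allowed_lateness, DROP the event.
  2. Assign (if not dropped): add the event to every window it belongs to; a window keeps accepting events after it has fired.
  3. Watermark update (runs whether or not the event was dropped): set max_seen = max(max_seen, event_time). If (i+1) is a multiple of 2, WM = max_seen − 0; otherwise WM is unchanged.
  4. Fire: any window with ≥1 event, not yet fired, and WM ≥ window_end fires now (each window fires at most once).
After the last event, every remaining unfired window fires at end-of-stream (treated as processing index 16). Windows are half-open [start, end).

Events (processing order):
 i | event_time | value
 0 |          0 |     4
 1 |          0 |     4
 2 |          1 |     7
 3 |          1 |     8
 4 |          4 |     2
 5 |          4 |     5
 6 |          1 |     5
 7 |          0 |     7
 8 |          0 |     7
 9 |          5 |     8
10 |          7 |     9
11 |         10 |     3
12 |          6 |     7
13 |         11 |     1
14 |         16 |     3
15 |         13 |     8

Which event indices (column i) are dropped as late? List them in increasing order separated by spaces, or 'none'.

7 8 12

i=0 t=0 v=4: → [0,2); WM=−∞
i=1 t=0 v=4: → [0,2); WM=0
i=2 t=1 v=7: → [0,3); WM=0
i=3 t=1 v=8: → [0,3); WM=1
i=4 t=4 v=2: → [4,6); WM=1
i=5 t=4 v=5: → [4,6); WM=4
i=6 t=1 v=5: → [0,3); WM=4
i=7 t=0 v=7: DROP (t<4-3); WM=4
i=8 t=0 v=7: DROP (t<4-3); WM=4
i=9 t=5 v=8: → [4,7); WM=5
i=10 t=7 v=9: → [7,9); WM=5
i=11 t=10 v=3: → [10,12); WM=10
i=12 t=6 v=7: DROP (t<10-3); WM=10
i=13 t=11 v=1: → [10,13); WM=11
i=14 t=16 v=3: → [16,18); WM=11
i=15 t=13 v=8: → [13,15); WM=16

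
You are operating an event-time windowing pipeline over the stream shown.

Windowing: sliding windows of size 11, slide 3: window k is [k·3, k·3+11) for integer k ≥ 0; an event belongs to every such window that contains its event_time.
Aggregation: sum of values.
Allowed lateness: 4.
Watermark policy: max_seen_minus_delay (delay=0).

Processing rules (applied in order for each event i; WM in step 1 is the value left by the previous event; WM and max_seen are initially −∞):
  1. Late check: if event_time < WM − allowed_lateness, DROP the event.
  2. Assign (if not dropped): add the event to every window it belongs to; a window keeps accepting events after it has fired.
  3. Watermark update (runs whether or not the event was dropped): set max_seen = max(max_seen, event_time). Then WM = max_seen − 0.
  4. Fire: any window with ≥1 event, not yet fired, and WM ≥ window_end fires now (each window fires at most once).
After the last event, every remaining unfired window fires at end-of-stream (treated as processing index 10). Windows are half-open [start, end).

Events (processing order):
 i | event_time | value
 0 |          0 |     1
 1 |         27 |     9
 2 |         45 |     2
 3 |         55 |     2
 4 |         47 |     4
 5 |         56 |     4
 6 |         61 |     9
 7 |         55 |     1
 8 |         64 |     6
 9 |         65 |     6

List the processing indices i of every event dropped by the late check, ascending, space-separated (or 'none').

i=0 t=0 v=1: → [0,11); WM=0
i=1 t=27 v=9: → [27,38),[24,35),[21,32),[18,29); WM=27; [0,11) fires=1
i=2 t=45 v=2: → [45,56),[42,53),[39,50),[36,47); WM=45; [18,29) fires=9 [21,32) fires=9 [24,35) fires=9 [27,38) fires=9
i=3 t=55 v=2: → [54,65),[51,62),[48,59),[45,56); WM=55; [36,47) fires=2 [39,50) fires=2 [42,53) fires=2
i=4 t=47 v=4: DROP (t<55-4); WM=55
i=5 t=56 v=4: → [54,65),[51,62),[48,59); WM=56; [45,56) fires=4
i=6 t=61 v=9: → [60,71),[57,68),[54,65),[51,62); WM=61; [48,59) fires=6
i=7 t=55 v=1: DROP (t<61-4); WM=61
i=8 t=64 v=6: → [63,74),[60,71),[57,68),[54,65); WM=64; [51,62) fires=15
i=9 t=65 v=6: → [63,74),[60,71),[57,68); WM=65; [54,65) fires=21

4 7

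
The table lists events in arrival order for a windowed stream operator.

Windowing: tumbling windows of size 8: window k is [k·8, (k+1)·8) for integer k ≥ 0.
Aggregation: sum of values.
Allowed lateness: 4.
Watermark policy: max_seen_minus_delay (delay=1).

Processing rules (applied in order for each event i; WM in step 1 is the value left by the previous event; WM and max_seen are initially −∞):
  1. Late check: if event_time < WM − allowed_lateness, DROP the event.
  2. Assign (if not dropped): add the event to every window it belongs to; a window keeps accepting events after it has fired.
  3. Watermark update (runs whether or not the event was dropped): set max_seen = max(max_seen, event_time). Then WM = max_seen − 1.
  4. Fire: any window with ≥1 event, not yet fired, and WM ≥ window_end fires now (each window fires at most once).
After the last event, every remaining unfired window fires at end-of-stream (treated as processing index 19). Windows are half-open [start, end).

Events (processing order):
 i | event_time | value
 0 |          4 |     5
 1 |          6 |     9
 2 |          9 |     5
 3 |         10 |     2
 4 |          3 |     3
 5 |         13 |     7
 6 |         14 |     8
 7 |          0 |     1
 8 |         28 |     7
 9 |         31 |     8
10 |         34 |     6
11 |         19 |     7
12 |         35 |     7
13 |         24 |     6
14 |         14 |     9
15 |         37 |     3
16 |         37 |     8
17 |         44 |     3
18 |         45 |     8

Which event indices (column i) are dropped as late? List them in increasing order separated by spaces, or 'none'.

i=0 t=4 v=5: → [0,8); WM=3
i=1 t=6 v=9: → [0,8); WM=5
i=2 t=9 v=5: → [8,16); WM=8; [0,8) fires=14
i=3 t=10 v=2: → [8,16); WM=9
i=4 t=3 v=3: DROP (t<9-4); WM=9
i=5 t=13 v=7: → [8,16); WM=12
i=6 t=14 v=8: → [8,16); WM=13
i=7 t=0 v=1: DROP (t<13-4); WM=13
i=8 t=28 v=7: → [24,32); WM=27; [8,16) fires=22
i=9 t=31 v=8: → [24,32); WM=30
i=10 t=34 v=6: → [32,40); WM=33; [24,32) fires=15
i=11 t=19 v=7: DROP (t<33-4); WM=33
i=12 t=35 v=7: → [32,40); WM=34
i=13 t=24 v=6: DROP (t<34-4); WM=34
i=14 t=14 v=9: DROP (t<34-4); WM=34
i=15 t=37 v=3: → [32,40); WM=36
i=16 t=37 v=8: → [32,40); WM=36
i=17 t=44 v=3: → [40,48); WM=43; [32,40) fires=24
i=18 t=45 v=8: → [40,48); WM=44

4 7 11 13 14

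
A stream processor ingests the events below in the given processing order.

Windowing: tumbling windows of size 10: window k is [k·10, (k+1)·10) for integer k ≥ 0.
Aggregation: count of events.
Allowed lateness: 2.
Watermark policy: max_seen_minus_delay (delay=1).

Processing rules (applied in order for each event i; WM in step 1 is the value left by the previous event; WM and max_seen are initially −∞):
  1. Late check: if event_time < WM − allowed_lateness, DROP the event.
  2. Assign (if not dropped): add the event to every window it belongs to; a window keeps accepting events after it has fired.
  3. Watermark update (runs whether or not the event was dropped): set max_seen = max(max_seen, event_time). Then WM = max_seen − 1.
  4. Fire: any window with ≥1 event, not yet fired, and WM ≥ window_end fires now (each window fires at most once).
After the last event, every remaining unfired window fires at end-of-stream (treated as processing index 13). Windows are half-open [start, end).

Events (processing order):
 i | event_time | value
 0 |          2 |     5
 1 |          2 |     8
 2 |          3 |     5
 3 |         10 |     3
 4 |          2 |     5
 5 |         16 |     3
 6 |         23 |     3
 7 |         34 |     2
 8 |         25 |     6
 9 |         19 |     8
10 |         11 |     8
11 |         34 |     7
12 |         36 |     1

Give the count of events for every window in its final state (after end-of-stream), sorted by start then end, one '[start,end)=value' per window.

[0,10)=3 [10,20)=2 [20,30)=1 [30,40)=3

i=0 t=2 v=5: → [0,10); WM=1
i=1 t=2 v=8: → [0,10); WM=1
i=2 t=3 v=5: → [0,10); WM=2
i=3 t=10 v=3: → [10,20); WM=9
i=4 t=2 v=5: DROP (t<9-2); WM=9
i=5 t=16 v=3: → [10,20); WM=15; [0,10) fires=3
i=6 t=23 v=3: → [20,30); WM=22; [10,20) fires=2
i=7 t=34 v=2: → [30,40); WM=33; [20,30) fires=1
i=8 t=25 v=6: DROP (t<33-2); WM=33
i=9 t=19 v=8: DROP (t<33-2); WM=33
i=10 t=11 v=8: DROP (t<33-2); WM=33
i=11 t=34 v=7: → [30,40); WM=33
i=12 t=36 v=1: → [30,40); WM=35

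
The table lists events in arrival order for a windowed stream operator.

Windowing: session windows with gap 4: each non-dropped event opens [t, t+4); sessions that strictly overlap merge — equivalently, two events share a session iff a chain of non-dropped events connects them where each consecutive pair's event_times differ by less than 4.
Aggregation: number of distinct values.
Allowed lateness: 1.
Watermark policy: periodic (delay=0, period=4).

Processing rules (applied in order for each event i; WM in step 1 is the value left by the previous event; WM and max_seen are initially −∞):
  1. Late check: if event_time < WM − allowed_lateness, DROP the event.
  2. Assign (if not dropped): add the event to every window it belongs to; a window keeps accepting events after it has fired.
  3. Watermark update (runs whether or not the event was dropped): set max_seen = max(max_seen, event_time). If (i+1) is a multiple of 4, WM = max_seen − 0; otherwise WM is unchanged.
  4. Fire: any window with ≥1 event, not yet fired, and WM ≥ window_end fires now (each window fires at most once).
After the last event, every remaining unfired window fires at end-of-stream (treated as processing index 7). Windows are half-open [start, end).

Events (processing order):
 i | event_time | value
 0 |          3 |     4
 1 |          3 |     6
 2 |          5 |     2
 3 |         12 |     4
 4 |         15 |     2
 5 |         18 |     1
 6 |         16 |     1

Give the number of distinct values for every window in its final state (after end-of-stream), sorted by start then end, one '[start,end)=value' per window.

[3,9)=3 [12,22)=3

i=0 t=3 v=4: → [3,7); WM=−∞
i=1 t=3 v=6: → [3,7); WM=−∞
i=2 t=5 v=2: → [3,9); WM=−∞
i=3 t=12 v=4: → [12,16); WM=12
i=4 t=15 v=2: → [12,19); WM=12
i=5 t=18 v=1: → [12,22); WM=12
i=6 t=16 v=1: → [12,22); WM=12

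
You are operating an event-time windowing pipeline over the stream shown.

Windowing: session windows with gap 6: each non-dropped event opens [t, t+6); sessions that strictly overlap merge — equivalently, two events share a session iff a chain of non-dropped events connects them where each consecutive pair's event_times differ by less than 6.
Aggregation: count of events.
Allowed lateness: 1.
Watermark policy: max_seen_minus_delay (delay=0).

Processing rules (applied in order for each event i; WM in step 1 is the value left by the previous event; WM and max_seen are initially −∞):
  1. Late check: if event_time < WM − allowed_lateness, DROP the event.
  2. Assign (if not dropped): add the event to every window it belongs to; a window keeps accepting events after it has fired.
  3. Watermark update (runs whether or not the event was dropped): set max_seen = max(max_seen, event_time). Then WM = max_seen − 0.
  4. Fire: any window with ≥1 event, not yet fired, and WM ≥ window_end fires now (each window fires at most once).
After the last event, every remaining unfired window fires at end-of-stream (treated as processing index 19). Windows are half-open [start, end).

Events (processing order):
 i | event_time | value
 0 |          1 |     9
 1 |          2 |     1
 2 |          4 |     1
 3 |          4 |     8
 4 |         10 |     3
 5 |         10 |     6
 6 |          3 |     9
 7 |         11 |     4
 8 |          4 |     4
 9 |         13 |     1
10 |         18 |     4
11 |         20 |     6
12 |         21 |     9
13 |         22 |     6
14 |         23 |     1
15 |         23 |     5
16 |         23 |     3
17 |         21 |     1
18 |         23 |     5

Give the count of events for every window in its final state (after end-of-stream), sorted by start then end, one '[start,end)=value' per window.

[1,10)=4 [10,29)=12

i=0 t=1 v=9: → [1,7); WM=1
i=1 t=2 v=1: → [1,8); WM=2
i=2 t=4 v=1: → [1,10); WM=4
i=3 t=4 v=8: → [1,10); WM=4
i=4 t=10 v=3: → [10,16); WM=10
i=5 t=10 v=6: → [10,16); WM=10
i=6 t=3 v=9: DROP (t<10-1); WM=10
i=7 t=11 v=4: → [10,17); WM=11
i=8 t=4 v=4: DROP (t<11-1); WM=11
i=9 t=13 v=1: → [10,19); WM=13
i=10 t=18 v=4: → [10,24); WM=18
i=11 t=20 v=6: → [10,26); WM=20
i=12 t=21 v=9: → [10,27); WM=21
i=13 t=22 v=6: → [10,28); WM=22
i=14 t=23 v=1: → [10,29); WM=23
i=15 t=23 v=5: → [10,29); WM=23
i=16 t=23 v=3: → [10,29); WM=23
i=17 t=21 v=1: DROP (t<23-1); WM=23
i=18 t=23 v=5: → [10,29); WM=23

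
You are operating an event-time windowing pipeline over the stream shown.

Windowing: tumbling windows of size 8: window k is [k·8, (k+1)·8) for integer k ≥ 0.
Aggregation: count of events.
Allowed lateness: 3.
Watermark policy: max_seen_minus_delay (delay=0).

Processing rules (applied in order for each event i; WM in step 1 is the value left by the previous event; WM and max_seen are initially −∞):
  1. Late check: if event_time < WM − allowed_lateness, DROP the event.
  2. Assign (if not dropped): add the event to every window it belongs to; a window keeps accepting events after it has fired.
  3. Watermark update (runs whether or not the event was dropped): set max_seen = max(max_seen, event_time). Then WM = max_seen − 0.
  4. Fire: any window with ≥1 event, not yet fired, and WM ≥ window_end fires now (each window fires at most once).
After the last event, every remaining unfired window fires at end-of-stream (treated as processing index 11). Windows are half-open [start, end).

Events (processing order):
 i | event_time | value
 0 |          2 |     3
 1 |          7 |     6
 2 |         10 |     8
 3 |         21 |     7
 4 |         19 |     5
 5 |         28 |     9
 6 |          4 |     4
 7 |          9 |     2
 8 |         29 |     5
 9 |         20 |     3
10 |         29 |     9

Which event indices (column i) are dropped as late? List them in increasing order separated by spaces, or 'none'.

i=0 t=2 v=3: → [0,8); WM=2
i=1 t=7 v=6: → [0,8); WM=7
i=2 t=10 v=8: → [8,16); WM=10; [0,8) fires=2
i=3 t=21 v=7: → [16,24); WM=21; [8,16) fires=1
i=4 t=19 v=5: → [16,24); WM=21
i=5 t=28 v=9: → [24,32); WM=28; [16,24) fires=2
i=6 t=4 v=4: DROP (t<28-3); WM=28
i=7 t=9 v=2: DROP (t<28-3); WM=28
i=8 t=29 v=5: → [24,32); WM=29
i=9 t=20 v=3: DROP (t<29-3); WM=29
i=10 t=29 v=9: → [24,32); WM=29

6 7 9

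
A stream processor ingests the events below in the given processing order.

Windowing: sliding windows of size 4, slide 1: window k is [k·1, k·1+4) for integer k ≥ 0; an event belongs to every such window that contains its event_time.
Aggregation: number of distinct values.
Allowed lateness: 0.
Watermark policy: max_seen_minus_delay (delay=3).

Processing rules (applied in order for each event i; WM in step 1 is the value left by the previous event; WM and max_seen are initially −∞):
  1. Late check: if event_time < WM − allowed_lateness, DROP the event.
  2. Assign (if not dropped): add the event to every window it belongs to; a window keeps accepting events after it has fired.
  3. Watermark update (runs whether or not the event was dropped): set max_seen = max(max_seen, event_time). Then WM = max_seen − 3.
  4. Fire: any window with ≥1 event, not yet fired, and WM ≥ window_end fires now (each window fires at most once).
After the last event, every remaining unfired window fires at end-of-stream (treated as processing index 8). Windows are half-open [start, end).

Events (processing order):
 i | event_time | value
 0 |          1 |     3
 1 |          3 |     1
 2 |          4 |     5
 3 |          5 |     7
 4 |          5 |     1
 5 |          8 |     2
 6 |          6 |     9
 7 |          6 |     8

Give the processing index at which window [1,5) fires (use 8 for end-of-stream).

5

i=0 t=1 v=3: → [1,5),[0,4); WM=-2
i=1 t=3 v=1: → [3,7),[2,6),[1,5),[0,4); WM=0
i=2 t=4 v=5: → [4,8),[3,7),[2,6),[1,5); WM=1
i=3 t=5 v=7: → [5,9),[4,8),[3,7),[2,6); WM=2
i=4 t=5 v=1: → [5,9),[4,8),[3,7),[2,6); WM=2
i=5 t=8 v=2: → [8,12),[7,11),[6,10),[5,9); WM=5; [0,4) fires=2 [1,5) fires=3
i=6 t=6 v=9: → [6,10),[5,9),[4,8),[3,7); WM=5
i=7 t=6 v=8: → [6,10),[5,9),[4,8),[3,7); WM=5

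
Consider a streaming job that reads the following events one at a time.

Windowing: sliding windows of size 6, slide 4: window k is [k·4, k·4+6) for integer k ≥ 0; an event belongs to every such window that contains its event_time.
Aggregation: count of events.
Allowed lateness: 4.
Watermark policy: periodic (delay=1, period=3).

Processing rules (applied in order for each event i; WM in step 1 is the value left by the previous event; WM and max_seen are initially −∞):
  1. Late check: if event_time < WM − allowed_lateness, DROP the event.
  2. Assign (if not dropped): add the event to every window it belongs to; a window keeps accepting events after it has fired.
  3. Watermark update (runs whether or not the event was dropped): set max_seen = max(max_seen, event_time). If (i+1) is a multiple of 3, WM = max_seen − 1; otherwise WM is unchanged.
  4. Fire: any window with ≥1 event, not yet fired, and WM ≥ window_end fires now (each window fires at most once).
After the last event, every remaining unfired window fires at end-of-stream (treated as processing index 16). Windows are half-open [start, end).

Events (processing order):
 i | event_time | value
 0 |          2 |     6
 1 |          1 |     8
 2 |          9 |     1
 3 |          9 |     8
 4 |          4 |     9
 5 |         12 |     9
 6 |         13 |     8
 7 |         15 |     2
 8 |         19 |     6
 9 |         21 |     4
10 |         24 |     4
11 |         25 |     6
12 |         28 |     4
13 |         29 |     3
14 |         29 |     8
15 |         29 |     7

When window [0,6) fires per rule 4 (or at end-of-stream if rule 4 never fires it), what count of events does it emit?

2

i=0 t=2 v=6: → [0,6); WM=−∞
i=1 t=1 v=8: → [0,6); WM=−∞
i=2 t=9 v=1: → [8,14),[4,10); WM=8; [0,6) fires=2
i=3 t=9 v=8: → [8,14),[4,10); WM=8
i=4 t=4 v=9: → [4,10),[0,6); WM=8
i=5 t=12 v=9: → [12,18),[8,14); WM=11; [4,10) fires=3
i=6 t=13 v=8: → [12,18),[8,14); WM=11
i=7 t=15 v=2: → [12,18); WM=11
i=8 t=19 v=6: → [16,22); WM=18; [8,14) fires=4 [12,18) fires=3
i=9 t=21 v=4: → [20,26),[16,22); WM=18
i=10 t=24 v=4: → [24,30),[20,26); WM=18
i=11 t=25 v=6: → [24,30),[20,26); WM=24; [16,22) fires=2
i=12 t=28 v=4: → [28,34),[24,30); WM=24
i=13 t=29 v=3: → [28,34),[24,30); WM=24
i=14 t=29 v=8: → [28,34),[24,30); WM=28; [20,26) fires=3
i=15 t=29 v=7: → [28,34),[24,30); WM=28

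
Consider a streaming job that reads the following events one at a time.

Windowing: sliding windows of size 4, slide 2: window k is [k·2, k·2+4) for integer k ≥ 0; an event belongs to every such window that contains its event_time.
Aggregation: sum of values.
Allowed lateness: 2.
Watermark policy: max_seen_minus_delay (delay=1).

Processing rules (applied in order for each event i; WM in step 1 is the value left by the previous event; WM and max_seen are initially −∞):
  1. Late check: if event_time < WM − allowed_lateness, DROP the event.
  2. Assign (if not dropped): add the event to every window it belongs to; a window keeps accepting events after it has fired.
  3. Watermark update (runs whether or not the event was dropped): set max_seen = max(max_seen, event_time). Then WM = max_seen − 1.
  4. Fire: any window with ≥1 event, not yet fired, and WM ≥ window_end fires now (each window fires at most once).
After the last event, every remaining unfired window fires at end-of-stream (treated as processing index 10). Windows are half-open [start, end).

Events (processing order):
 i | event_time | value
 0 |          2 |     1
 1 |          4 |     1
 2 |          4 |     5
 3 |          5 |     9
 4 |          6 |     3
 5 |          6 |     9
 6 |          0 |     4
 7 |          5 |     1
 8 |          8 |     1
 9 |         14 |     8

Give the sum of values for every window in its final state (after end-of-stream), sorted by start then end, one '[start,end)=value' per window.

i=0 t=2 v=1: → [2,6),[0,4); WM=1
i=1 t=4 v=1: → [4,8),[2,6); WM=3
i=2 t=4 v=5: → [4,8),[2,6); WM=3
i=3 t=5 v=9: → [4,8),[2,6); WM=4; [0,4) fires=1
i=4 t=6 v=3: → [6,10),[4,8); WM=5
i=5 t=6 v=9: → [6,10),[4,8); WM=5
i=6 t=0 v=4: DROP (t<5-2); WM=5
i=7 t=5 v=1: → [4,8),[2,6); WM=5
i=8 t=8 v=1: → [8,12),[6,10); WM=7; [2,6) fires=17
i=9 t=14 v=8: → [14,18),[12,16); WM=13; [4,8) fires=28 [6,10) fires=13 [8,12) fires=1

[0,4)=1 [2,6)=17 [4,8)=28 [6,10)=13 [8,12)=1 [12,16)=8 [14,18)=8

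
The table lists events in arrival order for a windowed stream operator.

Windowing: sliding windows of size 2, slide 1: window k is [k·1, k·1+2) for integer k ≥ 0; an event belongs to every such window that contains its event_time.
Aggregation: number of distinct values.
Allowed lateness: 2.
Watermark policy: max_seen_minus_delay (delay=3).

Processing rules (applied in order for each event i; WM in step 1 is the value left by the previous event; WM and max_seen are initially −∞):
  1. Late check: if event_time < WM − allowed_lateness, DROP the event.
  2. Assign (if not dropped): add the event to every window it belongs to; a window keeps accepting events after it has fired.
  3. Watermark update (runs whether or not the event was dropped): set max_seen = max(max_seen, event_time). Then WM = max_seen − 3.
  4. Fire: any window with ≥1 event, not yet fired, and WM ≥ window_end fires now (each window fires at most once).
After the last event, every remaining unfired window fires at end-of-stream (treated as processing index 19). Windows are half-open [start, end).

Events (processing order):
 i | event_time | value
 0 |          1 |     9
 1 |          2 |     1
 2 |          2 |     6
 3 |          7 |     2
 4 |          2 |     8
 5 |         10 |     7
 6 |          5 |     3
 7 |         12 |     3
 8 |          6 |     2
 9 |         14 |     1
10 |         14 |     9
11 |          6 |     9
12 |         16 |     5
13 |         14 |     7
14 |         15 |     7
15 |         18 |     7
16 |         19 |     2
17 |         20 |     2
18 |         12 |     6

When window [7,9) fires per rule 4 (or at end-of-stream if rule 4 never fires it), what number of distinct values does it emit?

i=0 t=1 v=9: → [1,3),[0,2); WM=-2
i=1 t=2 v=1: → [2,4),[1,3); WM=-1
i=2 t=2 v=6: → [2,4),[1,3); WM=-1
i=3 t=7 v=2: → [7,9),[6,8); WM=4; [0,2) fires=1 [1,3) fires=3 [2,4) fires=2
i=4 t=2 v=8: → [2,4),[1,3); WM=4
i=5 t=10 v=7: → [10,12),[9,11); WM=7
i=6 t=5 v=3: → [5,7),[4,6); WM=7; [4,6) fires=1 [5,7) fires=1
i=7 t=12 v=3: → [12,14),[11,13); WM=9; [6,8) fires=1 [7,9) fires=1
i=8 t=6 v=2: DROP (t<9-2); WM=9
i=9 t=14 v=1: → [14,16),[13,15); WM=11; [9,11) fires=1
i=10 t=14 v=9: → [14,16),[13,15); WM=11
i=11 t=6 v=9: DROP (t<11-2); WM=11
i=12 t=16 v=5: → [16,18),[15,17); WM=13; [10,12) fires=1 [11,13) fires=1
i=13 t=14 v=7: → [14,16),[13,15); WM=13
i=14 t=15 v=7: → [15,17),[14,16); WM=13
i=15 t=18 v=7: → [18,20),[17,19); WM=15; [12,14) fires=1 [13,15) fires=3
i=16 t=19 v=2: → [19,21),[18,20); WM=16; [14,16) fires=3
i=17 t=20 v=2: → [20,22),[19,21); WM=17; [15,17) fires=2
i=18 t=12 v=6: DROP (t<17-2); WM=17

1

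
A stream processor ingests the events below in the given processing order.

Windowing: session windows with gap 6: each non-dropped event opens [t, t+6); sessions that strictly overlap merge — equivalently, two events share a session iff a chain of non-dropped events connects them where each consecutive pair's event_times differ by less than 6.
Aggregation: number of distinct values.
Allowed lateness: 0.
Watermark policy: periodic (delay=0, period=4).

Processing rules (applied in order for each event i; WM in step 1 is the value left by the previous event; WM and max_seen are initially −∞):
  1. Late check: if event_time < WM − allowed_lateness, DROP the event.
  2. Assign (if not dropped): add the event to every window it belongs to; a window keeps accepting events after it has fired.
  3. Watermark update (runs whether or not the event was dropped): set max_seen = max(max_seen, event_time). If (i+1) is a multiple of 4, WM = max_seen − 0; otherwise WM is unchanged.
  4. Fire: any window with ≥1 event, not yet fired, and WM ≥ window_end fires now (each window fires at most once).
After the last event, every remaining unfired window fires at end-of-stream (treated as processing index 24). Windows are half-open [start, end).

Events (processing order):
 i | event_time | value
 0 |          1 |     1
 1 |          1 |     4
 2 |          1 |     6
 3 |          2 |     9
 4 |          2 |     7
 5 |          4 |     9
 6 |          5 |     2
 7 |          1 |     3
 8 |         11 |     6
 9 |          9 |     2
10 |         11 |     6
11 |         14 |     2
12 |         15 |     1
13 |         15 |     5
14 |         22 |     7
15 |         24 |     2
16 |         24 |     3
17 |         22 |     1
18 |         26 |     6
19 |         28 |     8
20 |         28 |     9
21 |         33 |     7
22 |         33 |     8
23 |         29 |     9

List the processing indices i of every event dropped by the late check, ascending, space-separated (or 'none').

7 17

i=0 t=1 v=1: → [1,7); WM=−∞
i=1 t=1 v=4: → [1,7); WM=−∞
i=2 t=1 v=6: → [1,7); WM=−∞
i=3 t=2 v=9: → [1,8); WM=2
i=4 t=2 v=7: → [1,8); WM=2
i=5 t=4 v=9: → [1,10); WM=2
i=6 t=5 v=2: → [1,11); WM=2
i=7 t=1 v=3: DROP (t<2-0); WM=5
i=8 t=11 v=6: → [11,17); WM=5
i=9 t=9 v=2: → [1,17); WM=5
i=10 t=11 v=6: → [1,17); WM=5
i=11 t=14 v=2: → [1,20); WM=14
i=12 t=15 v=1: → [1,21); WM=14
i=13 t=15 v=5: → [1,21); WM=14
i=14 t=22 v=7: → [22,28); WM=14
i=15 t=24 v=2: → [22,30); WM=24
i=16 t=24 v=3: → [22,30); WM=24
i=17 t=22 v=1: DROP (t<24-0); WM=24
i=18 t=26 v=6: → [22,32); WM=24
i=19 t=28 v=8: → [22,34); WM=28
i=20 t=28 v=9: → [22,34); WM=28
i=21 t=33 v=7: → [22,39); WM=28
i=22 t=33 v=8: → [22,39); WM=28
i=23 t=29 v=9: → [22,39); WM=33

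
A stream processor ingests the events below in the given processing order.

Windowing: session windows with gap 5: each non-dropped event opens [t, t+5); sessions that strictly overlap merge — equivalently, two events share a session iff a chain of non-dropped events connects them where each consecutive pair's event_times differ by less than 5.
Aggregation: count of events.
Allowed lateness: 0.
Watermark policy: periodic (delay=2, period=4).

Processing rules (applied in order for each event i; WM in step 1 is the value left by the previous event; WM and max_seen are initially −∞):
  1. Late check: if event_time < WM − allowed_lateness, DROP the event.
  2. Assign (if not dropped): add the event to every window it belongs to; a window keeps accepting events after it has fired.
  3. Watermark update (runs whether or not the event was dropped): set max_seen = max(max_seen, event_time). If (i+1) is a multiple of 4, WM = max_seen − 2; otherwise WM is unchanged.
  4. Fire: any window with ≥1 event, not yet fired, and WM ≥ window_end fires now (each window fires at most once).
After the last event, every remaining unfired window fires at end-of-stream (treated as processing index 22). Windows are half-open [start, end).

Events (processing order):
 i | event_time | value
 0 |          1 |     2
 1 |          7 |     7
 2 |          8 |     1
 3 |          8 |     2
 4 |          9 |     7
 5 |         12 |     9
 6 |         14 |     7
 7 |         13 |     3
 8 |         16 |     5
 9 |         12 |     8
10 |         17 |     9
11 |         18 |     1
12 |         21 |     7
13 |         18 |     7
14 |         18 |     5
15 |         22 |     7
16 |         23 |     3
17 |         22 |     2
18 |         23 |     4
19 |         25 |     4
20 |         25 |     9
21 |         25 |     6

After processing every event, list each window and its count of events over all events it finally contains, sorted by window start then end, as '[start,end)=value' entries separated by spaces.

i=0 t=1 v=2: → [1,6); WM=−∞
i=1 t=7 v=7: → [7,12); WM=−∞
i=2 t=8 v=1: → [7,13); WM=−∞
i=3 t=8 v=2: → [7,13); WM=6
i=4 t=9 v=7: → [7,14); WM=6
i=5 t=12 v=9: → [7,17); WM=6
i=6 t=14 v=7: → [7,19); WM=6
i=7 t=13 v=3: → [7,19); WM=12
i=8 t=16 v=5: → [7,21); WM=12
i=9 t=12 v=8: → [7,21); WM=12
i=10 t=17 v=9: → [7,22); WM=12
i=11 t=18 v=1: → [7,23); WM=16
i=12 t=21 v=7: → [7,26); WM=16
i=13 t=18 v=7: → [7,26); WM=16
i=14 t=18 v=5: → [7,26); WM=16
i=15 t=22 v=7: → [7,27); WM=20
i=16 t=23 v=3: → [7,28); WM=20
i=17 t=22 v=2: → [7,28); WM=20
i=18 t=23 v=4: → [7,28); WM=20
i=19 t=25 v=4: → [7,30); WM=23
i=20 t=25 v=9: → [7,30); WM=23
i=21 t=25 v=6: → [7,30); WM=23

[1,6)=1 [7,30)=21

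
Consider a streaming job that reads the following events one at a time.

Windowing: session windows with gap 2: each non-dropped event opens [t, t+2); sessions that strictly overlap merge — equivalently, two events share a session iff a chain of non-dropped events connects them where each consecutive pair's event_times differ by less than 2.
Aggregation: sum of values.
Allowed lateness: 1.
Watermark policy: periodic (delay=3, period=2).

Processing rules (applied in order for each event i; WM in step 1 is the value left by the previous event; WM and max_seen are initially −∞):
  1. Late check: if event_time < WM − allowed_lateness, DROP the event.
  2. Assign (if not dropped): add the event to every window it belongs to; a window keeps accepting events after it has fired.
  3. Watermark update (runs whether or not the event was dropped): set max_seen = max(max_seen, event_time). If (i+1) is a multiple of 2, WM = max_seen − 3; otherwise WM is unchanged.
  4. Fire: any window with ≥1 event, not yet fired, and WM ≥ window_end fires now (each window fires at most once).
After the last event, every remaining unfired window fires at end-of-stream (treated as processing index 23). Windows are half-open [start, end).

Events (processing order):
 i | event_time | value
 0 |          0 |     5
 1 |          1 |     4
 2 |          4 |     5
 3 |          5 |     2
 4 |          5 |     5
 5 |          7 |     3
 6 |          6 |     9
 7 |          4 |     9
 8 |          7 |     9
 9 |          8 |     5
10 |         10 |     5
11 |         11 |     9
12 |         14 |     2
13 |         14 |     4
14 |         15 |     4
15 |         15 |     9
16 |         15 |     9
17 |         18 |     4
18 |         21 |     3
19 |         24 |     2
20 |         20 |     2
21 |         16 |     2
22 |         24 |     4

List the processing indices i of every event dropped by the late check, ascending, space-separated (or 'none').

i=0 t=0 v=5: → [0,2); WM=−∞
i=1 t=1 v=4: → [0,3); WM=-2
i=2 t=4 v=5: → [4,6); WM=-2
i=3 t=5 v=2: → [4,7); WM=2
i=4 t=5 v=5: → [4,7); WM=2
i=5 t=7 v=3: → [7,9); WM=4
i=6 t=6 v=9: → [4,9); WM=4
i=7 t=4 v=9: → [4,9); WM=4
i=8 t=7 v=9: → [4,9); WM=4
i=9 t=8 v=5: → [4,10); WM=5
i=10 t=10 v=5: → [10,12); WM=5
i=11 t=11 v=9: → [10,13); WM=8
i=12 t=14 v=2: → [14,16); WM=8
i=13 t=14 v=4: → [14,16); WM=11
i=14 t=15 v=4: → [14,17); WM=11
i=15 t=15 v=9: → [14,17); WM=12
i=16 t=15 v=9: → [14,17); WM=12
i=17 t=18 v=4: → [18,20); WM=15
i=18 t=21 v=3: → [21,23); WM=15
i=19 t=24 v=2: → [24,26); WM=21
i=20 t=20 v=2: → [20,23); WM=21
i=21 t=16 v=2: DROP (t<21-1); WM=21
i=22 t=24 v=4: → [24,26); WM=21

21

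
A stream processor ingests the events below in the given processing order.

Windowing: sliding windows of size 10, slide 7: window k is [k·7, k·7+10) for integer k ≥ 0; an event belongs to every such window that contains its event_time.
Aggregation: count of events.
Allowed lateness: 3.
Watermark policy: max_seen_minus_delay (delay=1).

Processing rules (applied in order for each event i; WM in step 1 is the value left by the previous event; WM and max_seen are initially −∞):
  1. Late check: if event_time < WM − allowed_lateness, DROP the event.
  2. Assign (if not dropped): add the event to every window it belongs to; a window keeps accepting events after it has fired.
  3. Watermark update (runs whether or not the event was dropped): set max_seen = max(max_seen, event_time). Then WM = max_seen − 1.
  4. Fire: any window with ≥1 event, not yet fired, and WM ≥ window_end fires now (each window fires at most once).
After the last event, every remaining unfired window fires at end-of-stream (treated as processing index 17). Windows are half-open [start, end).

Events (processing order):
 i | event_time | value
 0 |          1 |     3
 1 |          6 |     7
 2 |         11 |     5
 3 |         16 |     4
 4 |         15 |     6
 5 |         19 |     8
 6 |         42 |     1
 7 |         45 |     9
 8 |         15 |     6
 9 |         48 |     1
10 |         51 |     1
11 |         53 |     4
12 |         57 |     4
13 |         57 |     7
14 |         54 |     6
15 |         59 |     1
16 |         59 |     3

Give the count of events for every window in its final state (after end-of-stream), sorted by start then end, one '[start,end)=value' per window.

i=0 t=1 v=3: → [0,10); WM=0
i=1 t=6 v=7: → [0,10); WM=5
i=2 t=11 v=5: → [7,17); WM=10; [0,10) fires=2
i=3 t=16 v=4: → [14,24),[7,17); WM=15
i=4 t=15 v=6: → [14,24),[7,17); WM=15
i=5 t=19 v=8: → [14,24); WM=18; [7,17) fires=3
i=6 t=42 v=1: → [42,52),[35,45); WM=41; [14,24) fires=3
i=7 t=45 v=9: → [42,52); WM=44
i=8 t=15 v=6: DROP (t<44-3); WM=44
i=9 t=48 v=1: → [42,52); WM=47; [35,45) fires=1
i=10 t=51 v=1: → [49,59),[42,52); WM=50
i=11 t=53 v=4: → [49,59); WM=52; [42,52) fires=4
i=12 t=57 v=4: → [56,66),[49,59); WM=56
i=13 t=57 v=7: → [56,66),[49,59); WM=56
i=14 t=54 v=6: → [49,59); WM=56
i=15 t=59 v=1: → [56,66); WM=58
i=16 t=59 v=3: → [56,66); WM=58

[0,10)=2 [7,17)=3 [14,24)=3 [35,45)=1 [42,52)=4 [49,59)=5 [56,66)=4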